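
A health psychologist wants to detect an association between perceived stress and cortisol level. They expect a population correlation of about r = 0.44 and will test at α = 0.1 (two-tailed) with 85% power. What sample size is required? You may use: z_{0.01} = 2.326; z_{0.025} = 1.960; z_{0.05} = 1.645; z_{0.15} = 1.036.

Fisher's z: C = ½·ln((1+r)/(1−r)) = ½·ln(2.5714) = 0.4722.
n = ((z_{α/2} + z_β)/C)² + 3.
(1.645 + 1.036) / 0.4722 = 2.681 / 0.4722 = 5.678.
n = 5.678² + 3 = 32.24 + 3 = 35.2.
Round up.

n = 36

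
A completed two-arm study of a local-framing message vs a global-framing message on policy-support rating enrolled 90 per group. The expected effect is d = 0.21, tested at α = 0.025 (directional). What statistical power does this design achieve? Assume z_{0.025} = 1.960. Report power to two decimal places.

power ≈ 0.29

For two equal groups, power = Φ(d·√(n/2) − z_{α}).
d·√(n/2) = 0.21 × √(90/2) = 0.21 × 6.708 = 1.409.
z_β = 1.409 − 1.960 = -0.551.
Power = Φ(-0.551) = 0.291.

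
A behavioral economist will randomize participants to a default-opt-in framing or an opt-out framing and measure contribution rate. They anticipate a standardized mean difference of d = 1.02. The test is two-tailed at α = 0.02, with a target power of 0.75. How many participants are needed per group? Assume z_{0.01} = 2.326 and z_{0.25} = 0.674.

n = 18 per group

For two independent groups with equal n: n = 2·((z_{α/2} + z_β) / d)².
z_{α/2} + z_β = 2.326 + 0.674 = 3.000.
n = 2 × (3.000 / 1.02)² = 2 × 2.941² = 2 × 8.65 = 17.3.
Round up to the next whole participant.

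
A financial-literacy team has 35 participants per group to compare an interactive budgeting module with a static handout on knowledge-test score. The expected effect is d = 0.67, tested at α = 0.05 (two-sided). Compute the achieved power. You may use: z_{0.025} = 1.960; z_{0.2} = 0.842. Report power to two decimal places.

For two equal groups, power = Φ(d·√(n/2) − z_{α/2}).
d·√(n/2) = 0.67 × √(35/2) = 0.67 × 4.183 = 2.803.
z_β = 2.803 − 1.960 = 0.843.
Power = Φ(0.843) = 0.800.

power ≈ 0.80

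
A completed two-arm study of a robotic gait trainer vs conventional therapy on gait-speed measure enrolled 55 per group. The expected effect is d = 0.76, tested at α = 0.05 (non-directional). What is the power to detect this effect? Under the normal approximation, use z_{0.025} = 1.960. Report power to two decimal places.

power ≈ 0.98

For two equal groups, power = Φ(d·√(n/2) − z_{α/2}).
d·√(n/2) = 0.76 × √(55/2) = 0.76 × 5.244 = 3.985.
z_β = 3.985 − 1.960 = 2.025.
Power = Φ(2.025) = 0.979.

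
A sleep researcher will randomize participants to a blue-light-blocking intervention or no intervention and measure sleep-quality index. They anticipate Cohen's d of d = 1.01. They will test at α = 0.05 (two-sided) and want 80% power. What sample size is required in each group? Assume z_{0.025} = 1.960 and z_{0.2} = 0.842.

For two independent groups with equal n: n = 2·((z_{α/2} + z_β) / d)².
z_{α/2} + z_β = 1.960 + 0.842 = 2.802.
n = 2 × (2.802 / 1.01)² = 2 × 2.774² = 2 × 7.70 = 15.4.
Round up to the next whole participant.

n = 16 per group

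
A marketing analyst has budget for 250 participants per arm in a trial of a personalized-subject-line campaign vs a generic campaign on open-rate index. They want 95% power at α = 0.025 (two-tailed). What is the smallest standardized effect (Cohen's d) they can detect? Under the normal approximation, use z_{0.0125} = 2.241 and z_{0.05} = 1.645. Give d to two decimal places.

d_min ≈ 0.35

For two independent groups of n = 250 each: d_min = (z_{α/2} + z_β)·√(2/n).
z-sum = 2.241 + 1.645 = 3.886.
d_min = 3.886 × √(2/250) = 3.886 × 0.0894 = 0.348.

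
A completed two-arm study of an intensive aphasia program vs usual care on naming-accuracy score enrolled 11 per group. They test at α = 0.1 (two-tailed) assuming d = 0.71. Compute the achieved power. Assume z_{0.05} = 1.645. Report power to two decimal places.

power ≈ 0.51

For two equal groups, power = Φ(d·√(n/2) − z_{α/2}).
d·√(n/2) = 0.71 × √(11/2) = 0.71 × 2.345 = 1.665.
z_β = 1.665 − 1.645 = 0.020.
Power = Φ(0.020) = 0.508.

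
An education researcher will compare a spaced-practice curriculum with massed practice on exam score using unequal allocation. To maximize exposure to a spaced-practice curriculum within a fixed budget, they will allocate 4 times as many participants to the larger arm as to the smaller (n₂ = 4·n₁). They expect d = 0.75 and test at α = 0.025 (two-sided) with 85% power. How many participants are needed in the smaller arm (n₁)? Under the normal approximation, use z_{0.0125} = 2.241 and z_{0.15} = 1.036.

With allocation ratio k = n₂/n₁ = 4, Var(x̄₁−x̄₂) = σ²(1/n₁ + 1/(k·n₁)) = σ²·(k+1)/(k·n₁).
So n₁ = (1 + 1/k)·((z_{α/2} + z_β)/d)² = 1.250 × (3.277/0.75)².
n₁ = 1.250 × 19.09 = 23.9.
Round up: n₁ = 24, giving n₂ = 4 × 24 = 96.

n₁ = 24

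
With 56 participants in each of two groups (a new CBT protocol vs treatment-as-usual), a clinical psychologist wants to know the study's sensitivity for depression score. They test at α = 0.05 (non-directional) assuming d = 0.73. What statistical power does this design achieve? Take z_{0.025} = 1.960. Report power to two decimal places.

power ≈ 0.97

For two equal groups, power = Φ(d·√(n/2) − z_{α/2}).
d·√(n/2) = 0.73 × √(56/2) = 0.73 × 5.292 = 3.863.
z_β = 3.863 − 1.960 = 1.903.
Power = Φ(1.903) = 0.971.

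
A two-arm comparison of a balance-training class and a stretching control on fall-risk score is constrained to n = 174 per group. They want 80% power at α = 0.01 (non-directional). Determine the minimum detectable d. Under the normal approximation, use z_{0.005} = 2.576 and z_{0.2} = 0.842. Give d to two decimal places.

For two independent groups of n = 174 each: d_min = (z_{α/2} + z_β)·√(2/n).
z-sum = 2.576 + 0.842 = 3.418.
d_min = 3.418 × √(2/174) = 3.418 × 0.1072 = 0.366.

d_min ≈ 0.37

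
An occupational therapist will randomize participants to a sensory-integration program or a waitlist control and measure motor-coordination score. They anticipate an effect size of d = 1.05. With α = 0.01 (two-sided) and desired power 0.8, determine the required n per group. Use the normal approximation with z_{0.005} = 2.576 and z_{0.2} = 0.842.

For two independent groups with equal n: n = 2·((z_{α/2} + z_β) / d)².
z_{α/2} + z_β = 2.576 + 0.842 = 3.418.
n = 2 × (3.418 / 1.05)² = 2 × 3.255² = 2 × 10.60 = 21.2.
Round up to the next whole participant.

n = 22 per group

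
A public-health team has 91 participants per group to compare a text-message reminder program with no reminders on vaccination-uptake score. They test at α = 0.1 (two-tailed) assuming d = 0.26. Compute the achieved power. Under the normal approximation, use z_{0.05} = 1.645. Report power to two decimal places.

For two equal groups, power = Φ(d·√(n/2) − z_{α/2}).
d·√(n/2) = 0.26 × √(91/2) = 0.26 × 6.745 = 1.754.
z_β = 1.754 − 1.645 = 0.109.
Power = Φ(0.109) = 0.543.

power ≈ 0.54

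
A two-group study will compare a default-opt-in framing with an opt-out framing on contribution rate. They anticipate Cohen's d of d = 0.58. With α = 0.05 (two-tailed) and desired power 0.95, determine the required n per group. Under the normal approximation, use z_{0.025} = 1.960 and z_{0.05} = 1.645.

For two independent groups with equal n: n = 2·((z_{α/2} + z_β) / d)².
z_{α/2} + z_β = 1.960 + 1.645 = 3.605.
n = 2 × (3.605 / 0.58)² = 2 × 6.216² = 2 × 38.63 = 77.3.
Round up to the next whole participant.

n = 78 per group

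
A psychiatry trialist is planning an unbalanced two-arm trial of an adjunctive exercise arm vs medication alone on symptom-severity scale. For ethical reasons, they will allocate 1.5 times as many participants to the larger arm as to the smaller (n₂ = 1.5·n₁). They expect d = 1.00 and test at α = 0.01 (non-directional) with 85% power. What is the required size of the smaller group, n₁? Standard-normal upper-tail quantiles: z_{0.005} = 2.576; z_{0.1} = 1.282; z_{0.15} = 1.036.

With allocation ratio k = n₂/n₁ = 1.5, Var(x̄₁−x̄₂) = σ²(1/n₁ + 1/(k·n₁)) = σ²·(k+1)/(k·n₁).
So n₁ = (1 + 1/k)·((z_{α/2} + z_β)/d)² = 1.667 × (3.612/1.00)².
n₁ = 1.667 × 13.05 = 21.7.
Round up: n₁ = 22, giving n₂ = 1.5 × 22 = 33.

n₁ = 22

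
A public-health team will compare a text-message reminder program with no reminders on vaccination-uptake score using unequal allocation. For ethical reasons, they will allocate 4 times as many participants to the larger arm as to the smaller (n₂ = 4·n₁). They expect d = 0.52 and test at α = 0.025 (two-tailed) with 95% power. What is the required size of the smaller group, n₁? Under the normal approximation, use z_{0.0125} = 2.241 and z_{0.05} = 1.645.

With allocation ratio k = n₂/n₁ = 4, Var(x̄₁−x̄₂) = σ²(1/n₁ + 1/(k·n₁)) = σ²·(k+1)/(k·n₁).
So n₁ = (1 + 1/k)·((z_{α/2} + z_β)/d)² = 1.250 × (3.886/0.52)².
n₁ = 1.250 × 55.85 = 69.8.
Round up: n₁ = 70, giving n₂ = 4 × 70 = 280.

n₁ = 70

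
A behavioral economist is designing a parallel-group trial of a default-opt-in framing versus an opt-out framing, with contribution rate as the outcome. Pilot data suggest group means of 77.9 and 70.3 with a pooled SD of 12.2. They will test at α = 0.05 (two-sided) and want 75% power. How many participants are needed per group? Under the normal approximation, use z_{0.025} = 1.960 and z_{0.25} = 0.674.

n = 36 per group

Cohen's d = |M₁ − M₂| / SD_pooled = |77.9 − 70.3| / 12.2 = 7.6 / 12.2 = 0.623.
For two independent groups with equal n: n = 2·((z_{α/2} + z_β) / d)².
z_{α/2} + z_β = 1.960 + 0.674 = 2.634.
n = 2 × (2.634 / 0.623)² = 2 × 4.228² = 2 × 17.88 = 35.8.
Round up to the next whole participant.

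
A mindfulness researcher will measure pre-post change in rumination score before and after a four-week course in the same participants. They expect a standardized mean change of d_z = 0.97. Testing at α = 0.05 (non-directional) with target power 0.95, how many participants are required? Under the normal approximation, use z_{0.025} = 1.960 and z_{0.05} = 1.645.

n = 14 pairs

For a paired (one-sample on differences) test: n = ((z_{α/2} + z_β) / d)².
z_{α/2} + z_β = 1.960 + 1.645 = 3.605.
n = (3.605 / 0.97)² = 3.716² = 13.81.
Round up.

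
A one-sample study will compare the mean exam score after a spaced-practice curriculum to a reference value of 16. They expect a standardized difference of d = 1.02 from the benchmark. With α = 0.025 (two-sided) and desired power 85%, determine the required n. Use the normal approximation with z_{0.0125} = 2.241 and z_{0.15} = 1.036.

n = 11

For a one-sample test: n = ((z_{α/2} + z_β) / d)².
z_{α/2} + z_β = 2.241 + 1.036 = 3.277.
n = (3.277 / 1.02)² = 3.213² = 10.32.
Round up.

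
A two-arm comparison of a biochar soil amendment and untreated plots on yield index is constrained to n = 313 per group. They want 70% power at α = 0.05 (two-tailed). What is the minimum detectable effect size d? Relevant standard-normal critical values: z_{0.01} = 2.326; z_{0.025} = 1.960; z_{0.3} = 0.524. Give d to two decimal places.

d_min ≈ 0.20

For two independent groups of n = 313 each: d_min = (z_{α/2} + z_β)·√(2/n).
z-sum = 1.960 + 0.524 = 2.484.
d_min = 2.484 × √(2/313) = 2.484 × 0.0799 = 0.199.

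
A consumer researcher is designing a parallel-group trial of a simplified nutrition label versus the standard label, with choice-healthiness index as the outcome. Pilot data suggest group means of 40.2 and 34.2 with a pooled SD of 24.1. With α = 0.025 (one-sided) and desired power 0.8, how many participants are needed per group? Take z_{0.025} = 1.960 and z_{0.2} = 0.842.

n = 254 per group

Cohen's d = |M₁ − M₂| / SD_pooled = |40.2 − 34.2| / 24.1 = 6.0 / 24.1 = 0.249.
For two independent groups with equal n: n = 2·((z_{α} + z_β) / d)².
z_{α} + z_β = 1.960 + 0.842 = 2.802.
n = 2 × (2.802 / 0.249)² = 2 × 11.253² = 2 × 126.63 = 253.3.
Round up to the next whole participant.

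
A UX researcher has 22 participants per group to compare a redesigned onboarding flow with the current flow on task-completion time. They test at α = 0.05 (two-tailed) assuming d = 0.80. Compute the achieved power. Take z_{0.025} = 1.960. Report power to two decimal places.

For two equal groups, power = Φ(d·√(n/2) − z_{α/2}).
d·√(n/2) = 0.80 × √(22/2) = 0.80 × 3.317 = 2.653.
z_β = 2.653 − 1.960 = 0.693.
Power = Φ(0.693) = 0.756.

power ≈ 0.76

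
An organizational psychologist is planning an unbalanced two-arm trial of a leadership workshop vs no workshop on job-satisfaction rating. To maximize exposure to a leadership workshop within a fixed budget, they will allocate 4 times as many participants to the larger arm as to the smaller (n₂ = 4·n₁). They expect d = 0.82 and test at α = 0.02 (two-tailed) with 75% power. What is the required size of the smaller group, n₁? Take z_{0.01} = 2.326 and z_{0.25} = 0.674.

With allocation ratio k = n₂/n₁ = 4, Var(x̄₁−x̄₂) = σ²(1/n₁ + 1/(k·n₁)) = σ²·(k+1)/(k·n₁).
So n₁ = (1 + 1/k)·((z_{α/2} + z_β)/d)² = 1.250 × (3.000/0.82)².
n₁ = 1.250 × 13.38 = 16.7.
Round up: n₁ = 17, giving n₂ = 4 × 17 = 68.

n₁ = 17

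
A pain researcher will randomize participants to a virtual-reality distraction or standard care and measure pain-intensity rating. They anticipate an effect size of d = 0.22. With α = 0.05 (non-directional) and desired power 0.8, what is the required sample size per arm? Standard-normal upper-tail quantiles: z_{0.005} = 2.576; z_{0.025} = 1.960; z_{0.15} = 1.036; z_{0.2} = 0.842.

n = 325 per group

For two independent groups with equal n: n = 2·((z_{α/2} + z_β) / d)².
z_{α/2} + z_β = 1.960 + 0.842 = 2.802.
n = 2 × (2.802 / 0.22)² = 2 × 12.736² = 2 × 162.21 = 324.4.
Round up to the next whole participant.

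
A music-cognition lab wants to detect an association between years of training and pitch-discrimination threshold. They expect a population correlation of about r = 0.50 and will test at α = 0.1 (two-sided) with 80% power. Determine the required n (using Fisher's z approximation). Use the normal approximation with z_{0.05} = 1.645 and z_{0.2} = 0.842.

n = 24

Fisher's z: C = ½·ln((1+r)/(1−r)) = ½·ln(3.0000) = 0.5493.
n = ((z_{α/2} + z_β)/C)² + 3.
(1.645 + 0.842) / 0.5493 = 2.487 / 0.5493 = 4.528.
n = 4.528² + 3 = 20.50 + 3 = 23.5.
Round up.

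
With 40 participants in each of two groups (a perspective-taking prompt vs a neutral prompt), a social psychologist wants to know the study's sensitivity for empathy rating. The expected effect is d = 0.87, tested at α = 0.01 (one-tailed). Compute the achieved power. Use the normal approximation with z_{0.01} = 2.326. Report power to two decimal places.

For two equal groups, power = Φ(d·√(n/2) − z_{α}).
d·√(n/2) = 0.87 × √(40/2) = 0.87 × 4.472 = 3.891.
z_β = 3.891 − 2.326 = 1.565.
Power = Φ(1.565) = 0.941.

power ≈ 0.94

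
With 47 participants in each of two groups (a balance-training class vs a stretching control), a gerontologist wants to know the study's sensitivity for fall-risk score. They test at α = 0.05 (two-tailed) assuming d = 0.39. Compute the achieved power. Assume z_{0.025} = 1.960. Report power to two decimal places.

power ≈ 0.47

For two equal groups, power = Φ(d·√(n/2) − z_{α/2}).
d·√(n/2) = 0.39 × √(47/2) = 0.39 × 4.848 = 1.891.
z_β = 1.891 − 1.960 = -0.069.
Power = Φ(-0.069) = 0.472.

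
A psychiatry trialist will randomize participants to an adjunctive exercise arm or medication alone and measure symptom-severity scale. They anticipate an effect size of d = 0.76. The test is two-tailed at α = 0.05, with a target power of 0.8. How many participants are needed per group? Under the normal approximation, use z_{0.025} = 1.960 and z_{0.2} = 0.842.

n = 28 per group

For two independent groups with equal n: n = 2·((z_{α/2} + z_β) / d)².
z_{α/2} + z_β = 1.960 + 0.842 = 2.802.
n = 2 × (2.802 / 0.76)² = 2 × 3.687² = 2 × 13.59 = 27.2.
Round up to the next whole participant.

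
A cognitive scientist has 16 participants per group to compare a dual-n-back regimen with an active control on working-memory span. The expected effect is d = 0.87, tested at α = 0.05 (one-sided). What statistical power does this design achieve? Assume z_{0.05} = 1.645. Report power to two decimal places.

power ≈ 0.79

For two equal groups, power = Φ(d·√(n/2) − z_{α}).
d·√(n/2) = 0.87 × √(16/2) = 0.87 × 2.828 = 2.461.
z_β = 2.461 − 1.645 = 0.816.
Power = Φ(0.816) = 0.793.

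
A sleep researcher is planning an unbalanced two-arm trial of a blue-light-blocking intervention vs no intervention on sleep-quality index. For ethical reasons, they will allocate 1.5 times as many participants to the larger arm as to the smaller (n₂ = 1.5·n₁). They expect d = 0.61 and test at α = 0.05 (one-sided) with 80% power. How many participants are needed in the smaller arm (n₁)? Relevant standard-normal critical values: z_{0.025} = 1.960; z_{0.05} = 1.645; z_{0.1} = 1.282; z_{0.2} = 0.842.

With allocation ratio k = n₂/n₁ = 1.5, Var(x̄₁−x̄₂) = σ²(1/n₁ + 1/(k·n₁)) = σ²·(k+1)/(k·n₁).
So n₁ = (1 + 1/k)·((z_{α} + z_β)/d)² = 1.667 × (2.487/0.61)².
n₁ = 1.667 × 16.62 = 27.7.
Round up: n₁ = 28, giving n₂ = 1.5 × 28 = 42.

n₁ = 28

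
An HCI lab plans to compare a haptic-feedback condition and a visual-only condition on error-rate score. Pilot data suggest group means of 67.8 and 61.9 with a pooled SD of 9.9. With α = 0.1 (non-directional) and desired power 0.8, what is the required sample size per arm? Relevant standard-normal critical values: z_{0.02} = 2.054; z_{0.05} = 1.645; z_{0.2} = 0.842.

n = 35 per group

Cohen's d = |M₁ − M₂| / SD_pooled = |67.8 − 61.9| / 9.9 = 5.9 / 9.9 = 0.596.
For two independent groups with equal n: n = 2·((z_{α/2} + z_β) / d)².
z_{α/2} + z_β = 1.645 + 0.842 = 2.487.
n = 2 × (2.487 / 0.596)² = 2 × 4.173² = 2 × 17.41 = 34.8.
Round up to the next whole participant.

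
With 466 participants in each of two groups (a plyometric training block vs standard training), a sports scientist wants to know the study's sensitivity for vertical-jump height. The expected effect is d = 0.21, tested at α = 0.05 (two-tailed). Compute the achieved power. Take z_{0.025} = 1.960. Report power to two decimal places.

For two equal groups, power = Φ(d·√(n/2) − z_{α/2}).
d·√(n/2) = 0.21 × √(466/2) = 0.21 × 15.264 = 3.206.
z_β = 3.206 − 1.960 = 1.246.
Power = Φ(1.246) = 0.894.

power ≈ 0.89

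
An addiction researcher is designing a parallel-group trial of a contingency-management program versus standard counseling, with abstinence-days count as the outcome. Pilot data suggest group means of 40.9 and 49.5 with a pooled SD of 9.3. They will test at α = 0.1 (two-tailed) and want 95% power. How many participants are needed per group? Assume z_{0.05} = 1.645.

n = 26 per group

Cohen's d = |M₁ − M₂| / SD_pooled = |40.9 − 49.5| / 9.3 = 8.6 / 9.3 = 0.925.
For two independent groups with equal n: n = 2·((z_{α/2} + z_β) / d)².
z_{α/2} + z_β = 1.645 + 1.645 = 3.290.
n = 2 × (3.290 / 0.925)² = 2 × 3.557² = 2 × 12.65 = 25.3.
Round up to the next whole participant.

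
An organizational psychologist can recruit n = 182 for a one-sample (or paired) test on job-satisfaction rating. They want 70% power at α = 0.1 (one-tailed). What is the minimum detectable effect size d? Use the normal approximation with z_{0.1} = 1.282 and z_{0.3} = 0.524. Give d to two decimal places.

For a single sample (or paired design) of n = 182: d_min = (z_{α} + z_β)/√n.
z-sum = 1.282 + 0.524 = 1.806.
d_min = 1.806 / √182 = 1.806 / 13.491 = 0.134.

d_min ≈ 0.13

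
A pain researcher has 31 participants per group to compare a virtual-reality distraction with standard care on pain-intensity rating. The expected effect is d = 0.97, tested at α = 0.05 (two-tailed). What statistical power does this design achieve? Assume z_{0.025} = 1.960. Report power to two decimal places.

For two equal groups, power = Φ(d·√(n/2) − z_{α/2}).
d·√(n/2) = 0.97 × √(31/2) = 0.97 × 3.937 = 3.819.
z_β = 3.819 − 1.960 = 1.859.
Power = Φ(1.859) = 0.968.

power ≈ 0.97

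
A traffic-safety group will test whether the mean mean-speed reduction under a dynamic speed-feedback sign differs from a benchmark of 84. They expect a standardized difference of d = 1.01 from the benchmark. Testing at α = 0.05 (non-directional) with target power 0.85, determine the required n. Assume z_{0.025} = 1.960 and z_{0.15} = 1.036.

For a one-sample test: n = ((z_{α/2} + z_β) / d)².
z_{α/2} + z_β = 1.960 + 1.036 = 2.996.
n = (2.996 / 1.01)² = 2.966² = 8.80.
Round up.

n = 9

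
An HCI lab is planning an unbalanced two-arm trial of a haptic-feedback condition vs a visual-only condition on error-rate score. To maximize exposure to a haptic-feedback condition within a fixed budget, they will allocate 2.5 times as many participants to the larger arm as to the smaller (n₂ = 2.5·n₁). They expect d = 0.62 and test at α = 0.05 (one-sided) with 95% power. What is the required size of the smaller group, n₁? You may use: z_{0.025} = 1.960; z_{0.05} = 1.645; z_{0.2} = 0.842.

With allocation ratio k = n₂/n₁ = 2.5, Var(x̄₁−x̄₂) = σ²(1/n₁ + 1/(k·n₁)) = σ²·(k+1)/(k·n₁).
So n₁ = (1 + 1/k)·((z_{α} + z_β)/d)² = 1.400 × (3.290/0.62)².
n₁ = 1.400 × 28.16 = 39.4.
Round up: n₁ = 40, giving n₂ = 2.5 × 40 = 100.

n₁ = 40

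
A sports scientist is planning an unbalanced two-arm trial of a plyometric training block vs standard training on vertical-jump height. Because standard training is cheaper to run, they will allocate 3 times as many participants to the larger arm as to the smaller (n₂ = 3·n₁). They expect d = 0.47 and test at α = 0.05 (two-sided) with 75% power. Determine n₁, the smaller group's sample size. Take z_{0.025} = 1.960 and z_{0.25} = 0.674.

With allocation ratio k = n₂/n₁ = 3, Var(x̄₁−x̄₂) = σ²(1/n₁ + 1/(k·n₁)) = σ²·(k+1)/(k·n₁).
So n₁ = (1 + 1/k)·((z_{α/2} + z_β)/d)² = 1.333 × (2.634/0.47)².
n₁ = 1.333 × 31.41 = 41.9.
Round up: n₁ = 42, giving n₂ = 3 × 42 = 126.

n₁ = 42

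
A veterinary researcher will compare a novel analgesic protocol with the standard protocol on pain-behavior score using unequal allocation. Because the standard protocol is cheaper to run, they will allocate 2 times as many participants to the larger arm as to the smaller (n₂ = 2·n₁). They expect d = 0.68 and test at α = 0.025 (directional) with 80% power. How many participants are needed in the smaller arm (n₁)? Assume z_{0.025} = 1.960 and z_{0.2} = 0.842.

With allocation ratio k = n₂/n₁ = 2, Var(x̄₁−x̄₂) = σ²(1/n₁ + 1/(k·n₁)) = σ²·(k+1)/(k·n₁).
So n₁ = (1 + 1/k)·((z_{α} + z_β)/d)² = 1.500 × (2.802/0.68)².
n₁ = 1.500 × 16.98 = 25.5.
Round up: n₁ = 26, giving n₂ = 2 × 26 = 52.

n₁ = 26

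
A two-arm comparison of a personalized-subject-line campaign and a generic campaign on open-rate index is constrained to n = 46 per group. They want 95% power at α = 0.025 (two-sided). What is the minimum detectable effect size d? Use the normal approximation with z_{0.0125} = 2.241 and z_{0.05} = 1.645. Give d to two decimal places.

d_min ≈ 0.81

For two independent groups of n = 46 each: d_min = (z_{α/2} + z_β)·√(2/n).
z-sum = 2.241 + 1.645 = 3.886.
d_min = 3.886 × √(2/46) = 3.886 × 0.2085 = 0.810.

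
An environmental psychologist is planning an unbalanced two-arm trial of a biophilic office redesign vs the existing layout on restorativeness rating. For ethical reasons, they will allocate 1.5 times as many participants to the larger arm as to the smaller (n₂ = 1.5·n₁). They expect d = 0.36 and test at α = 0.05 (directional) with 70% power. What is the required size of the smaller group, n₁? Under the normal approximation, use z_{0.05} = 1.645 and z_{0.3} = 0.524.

n₁ = 61

With allocation ratio k = n₂/n₁ = 1.5, Var(x̄₁−x̄₂) = σ²(1/n₁ + 1/(k·n₁)) = σ²·(k+1)/(k·n₁).
So n₁ = (1 + 1/k)·((z_{α} + z_β)/d)² = 1.667 × (2.169/0.36)².
n₁ = 1.667 × 36.30 = 60.5.
Round up: n₁ = 61, giving n₂ = ⌈1.5 × 61⌉ = ⌈91.5⌉ = 92.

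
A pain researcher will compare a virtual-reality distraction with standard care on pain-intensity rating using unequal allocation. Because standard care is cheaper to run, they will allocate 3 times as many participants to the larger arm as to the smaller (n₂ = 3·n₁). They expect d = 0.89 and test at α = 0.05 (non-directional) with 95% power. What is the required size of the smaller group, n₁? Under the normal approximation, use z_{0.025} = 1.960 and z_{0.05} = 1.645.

n₁ = 22

With allocation ratio k = n₂/n₁ = 3, Var(x̄₁−x̄₂) = σ²(1/n₁ + 1/(k·n₁)) = σ²·(k+1)/(k·n₁).
So n₁ = (1 + 1/k)·((z_{α/2} + z_β)/d)² = 1.333 × (3.605/0.89)².
n₁ = 1.333 × 16.41 = 21.9.
Round up: n₁ = 22, giving n₂ = 3 × 22 = 66.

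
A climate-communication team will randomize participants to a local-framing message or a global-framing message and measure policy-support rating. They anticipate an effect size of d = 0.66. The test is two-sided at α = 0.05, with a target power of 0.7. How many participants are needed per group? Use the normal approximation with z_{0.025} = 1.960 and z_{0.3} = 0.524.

For two independent groups with equal n: n = 2·((z_{α/2} + z_β) / d)².
z_{α/2} + z_β = 1.960 + 0.524 = 2.484.
n = 2 × (2.484 / 0.66)² = 2 × 3.764² = 2 × 14.16 = 28.3.
Round up to the next whole participant.

n = 29 per group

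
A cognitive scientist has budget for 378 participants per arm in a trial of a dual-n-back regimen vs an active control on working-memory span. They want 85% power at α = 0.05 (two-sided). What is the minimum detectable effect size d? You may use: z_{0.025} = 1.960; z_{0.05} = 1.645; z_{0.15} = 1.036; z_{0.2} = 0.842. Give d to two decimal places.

For two independent groups of n = 378 each: d_min = (z_{α/2} + z_β)·√(2/n).
z-sum = 1.960 + 1.036 = 2.996.
d_min = 2.996 × √(2/378) = 2.996 × 0.0727 = 0.218.

d_min ≈ 0.22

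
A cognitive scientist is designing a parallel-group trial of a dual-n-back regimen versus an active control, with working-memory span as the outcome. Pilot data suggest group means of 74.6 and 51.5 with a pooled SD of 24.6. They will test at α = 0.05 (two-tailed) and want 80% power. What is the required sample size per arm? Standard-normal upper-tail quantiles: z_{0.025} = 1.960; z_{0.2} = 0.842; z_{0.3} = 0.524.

Cohen's d = |M₁ − M₂| / SD_pooled = |74.6 − 51.5| / 24.6 = 23.1 / 24.6 = 0.939.
For two independent groups with equal n: n = 2·((z_{α/2} + z_β) / d)².
z_{α/2} + z_β = 1.960 + 0.842 = 2.802.
n = 2 × (2.802 / 0.939)² = 2 × 2.984² = 2 × 8.90 = 17.8.
Round up to the next whole participant.

n = 18 per group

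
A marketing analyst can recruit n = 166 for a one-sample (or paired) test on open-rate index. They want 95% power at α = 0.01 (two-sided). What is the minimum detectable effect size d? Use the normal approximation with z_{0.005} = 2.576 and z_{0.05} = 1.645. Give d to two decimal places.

For a single sample (or paired design) of n = 166: d_min = (z_{α/2} + z_β)/√n.
z-sum = 2.576 + 1.645 = 4.221.
d_min = 4.221 / √166 = 4.221 / 12.884 = 0.328.

d_min ≈ 0.33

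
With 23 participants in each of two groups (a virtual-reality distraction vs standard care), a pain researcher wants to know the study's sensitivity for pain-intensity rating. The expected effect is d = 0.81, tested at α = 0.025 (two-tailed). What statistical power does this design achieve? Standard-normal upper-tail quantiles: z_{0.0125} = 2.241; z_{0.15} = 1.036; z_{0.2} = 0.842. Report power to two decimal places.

power ≈ 0.69

For two equal groups, power = Φ(d·√(n/2) − z_{α/2}).
d·√(n/2) = 0.81 × √(23/2) = 0.81 × 3.391 = 2.747.
z_β = 2.747 − 2.241 = 0.506.
Power = Φ(0.506) = 0.694.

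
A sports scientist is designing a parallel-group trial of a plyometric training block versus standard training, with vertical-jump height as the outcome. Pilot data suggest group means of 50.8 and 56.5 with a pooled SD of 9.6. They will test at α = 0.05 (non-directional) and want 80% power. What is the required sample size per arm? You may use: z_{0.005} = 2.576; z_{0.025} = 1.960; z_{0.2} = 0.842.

n = 45 per group

Cohen's d = |M₁ − M₂| / SD_pooled = |50.8 − 56.5| / 9.6 = 5.7 / 9.6 = 0.594.
For two independent groups with equal n: n = 2·((z_{α/2} + z_β) / d)².
z_{α/2} + z_β = 1.960 + 0.842 = 2.802.
n = 2 × (2.802 / 0.594)² = 2 × 4.717² = 2 × 22.25 = 44.5.
Round up to the next whole participant.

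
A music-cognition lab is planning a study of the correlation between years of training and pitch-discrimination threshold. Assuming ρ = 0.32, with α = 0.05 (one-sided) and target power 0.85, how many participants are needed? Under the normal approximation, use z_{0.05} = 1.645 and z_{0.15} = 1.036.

Fisher's z: C = ½·ln((1+r)/(1−r)) = ½·ln(1.9412) = 0.3316.
n = ((z_{α} + z_β)/C)² + 3.
(1.645 + 1.036) / 0.3316 = 2.681 / 0.3316 = 8.085.
n = 8.085² + 3 = 65.37 + 3 = 68.4.
Round up.

n = 69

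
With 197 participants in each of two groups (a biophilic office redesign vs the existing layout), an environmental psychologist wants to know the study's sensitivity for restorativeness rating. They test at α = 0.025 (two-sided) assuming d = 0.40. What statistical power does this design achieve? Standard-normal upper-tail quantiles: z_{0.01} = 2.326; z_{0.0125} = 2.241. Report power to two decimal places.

power ≈ 0.96

For two equal groups, power = Φ(d·√(n/2) − z_{α/2}).
d·√(n/2) = 0.40 × √(197/2) = 0.40 × 9.925 = 3.970.
z_β = 3.970 − 2.241 = 1.729.
Power = Φ(1.729) = 0.958.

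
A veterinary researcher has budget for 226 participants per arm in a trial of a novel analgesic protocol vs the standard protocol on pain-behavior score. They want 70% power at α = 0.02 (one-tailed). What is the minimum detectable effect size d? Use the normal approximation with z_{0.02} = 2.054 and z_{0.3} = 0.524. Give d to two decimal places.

For two independent groups of n = 226 each: d_min = (z_{α} + z_β)·√(2/n).
z-sum = 2.054 + 0.524 = 2.578.
d_min = 2.578 × √(2/226) = 2.578 × 0.0941 = 0.243.

d_min ≈ 0.24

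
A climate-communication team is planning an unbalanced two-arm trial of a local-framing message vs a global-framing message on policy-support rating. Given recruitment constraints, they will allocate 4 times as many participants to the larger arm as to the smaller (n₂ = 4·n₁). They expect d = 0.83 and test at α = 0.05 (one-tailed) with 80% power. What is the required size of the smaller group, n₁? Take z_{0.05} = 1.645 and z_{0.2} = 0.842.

n₁ = 12

With allocation ratio k = n₂/n₁ = 4, Var(x̄₁−x̄₂) = σ²(1/n₁ + 1/(k·n₁)) = σ²·(k+1)/(k·n₁).
So n₁ = (1 + 1/k)·((z_{α} + z_β)/d)² = 1.250 × (2.487/0.83)².
n₁ = 1.250 × 8.98 = 11.2.
Round up: n₁ = 12, giving n₂ = 4 × 12 = 48.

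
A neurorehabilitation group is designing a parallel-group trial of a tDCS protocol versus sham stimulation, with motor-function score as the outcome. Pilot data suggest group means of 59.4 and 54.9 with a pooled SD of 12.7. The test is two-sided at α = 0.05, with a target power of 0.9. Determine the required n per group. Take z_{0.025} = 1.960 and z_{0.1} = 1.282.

Cohen's d = |M₁ − M₂| / SD_pooled = |59.4 − 54.9| / 12.7 = 4.5 / 12.7 = 0.354.
For two independent groups with equal n: n = 2·((z_{α/2} + z_β) / d)².
z_{α/2} + z_β = 1.960 + 1.282 = 3.242.
n = 2 × (3.242 / 0.354)² = 2 × 9.158² = 2 × 83.87 = 167.7.
Round up to the next whole participant.

n = 168 per group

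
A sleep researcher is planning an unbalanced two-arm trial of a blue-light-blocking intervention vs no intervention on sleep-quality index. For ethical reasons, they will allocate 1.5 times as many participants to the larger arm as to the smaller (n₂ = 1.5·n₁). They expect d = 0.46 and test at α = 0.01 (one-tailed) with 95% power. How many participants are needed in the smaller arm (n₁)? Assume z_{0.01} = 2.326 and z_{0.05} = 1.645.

n₁ = 125

With allocation ratio k = n₂/n₁ = 1.5, Var(x̄₁−x̄₂) = σ²(1/n₁ + 1/(k·n₁)) = σ²·(k+1)/(k·n₁).
So n₁ = (1 + 1/k)·((z_{α} + z_β)/d)² = 1.667 × (3.971/0.46)².
n₁ = 1.667 × 74.52 = 124.2.
Round up: n₁ = 125, giving n₂ = ⌈1.5 × 125⌉ = ⌈187.5⌉ = 188.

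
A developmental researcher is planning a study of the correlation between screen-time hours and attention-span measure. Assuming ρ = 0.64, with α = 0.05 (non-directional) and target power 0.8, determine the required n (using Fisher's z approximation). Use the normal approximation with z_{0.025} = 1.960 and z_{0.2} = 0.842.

Fisher's z: C = ½·ln((1+r)/(1−r)) = ½·ln(4.5556) = 0.7582.
n = ((z_{α/2} + z_β)/C)² + 3.
(1.960 + 0.842) / 0.7582 = 2.802 / 0.7582 = 3.696.
n = 3.696² + 3 = 13.66 + 3 = 16.7.
Round up.

n = 17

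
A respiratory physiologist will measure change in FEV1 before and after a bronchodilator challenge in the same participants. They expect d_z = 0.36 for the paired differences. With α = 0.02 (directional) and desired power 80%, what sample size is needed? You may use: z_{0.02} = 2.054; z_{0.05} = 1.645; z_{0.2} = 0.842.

n = 65 pairs

For a paired (one-sample on differences) test: n = ((z_{α} + z_β) / d)².
z_{α} + z_β = 2.054 + 0.842 = 2.896.
n = (2.896 / 0.36)² = 8.044² = 64.71.
Round up.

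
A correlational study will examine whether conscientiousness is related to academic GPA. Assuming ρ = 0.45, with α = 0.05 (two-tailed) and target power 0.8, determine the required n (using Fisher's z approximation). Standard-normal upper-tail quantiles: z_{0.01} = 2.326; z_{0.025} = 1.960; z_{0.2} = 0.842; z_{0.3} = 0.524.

n = 37

Fisher's z: C = ½·ln((1+r)/(1−r)) = ½·ln(2.6364) = 0.4847.
n = ((z_{α/2} + z_β)/C)² + 3.
(1.960 + 0.842) / 0.4847 = 2.802 / 0.4847 = 5.781.
n = 5.781² + 3 = 33.42 + 3 = 36.4.
Round up.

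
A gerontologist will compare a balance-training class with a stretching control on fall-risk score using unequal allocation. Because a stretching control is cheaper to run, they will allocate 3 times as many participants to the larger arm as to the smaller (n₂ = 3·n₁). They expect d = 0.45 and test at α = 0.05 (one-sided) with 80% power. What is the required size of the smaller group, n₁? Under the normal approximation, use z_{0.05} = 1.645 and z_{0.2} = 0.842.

With allocation ratio k = n₂/n₁ = 3, Var(x̄₁−x̄₂) = σ²(1/n₁ + 1/(k·n₁)) = σ²·(k+1)/(k·n₁).
So n₁ = (1 + 1/k)·((z_{α} + z_β)/d)² = 1.333 × (2.487/0.45)².
n₁ = 1.333 × 30.54 = 40.7.
Round up: n₁ = 41, giving n₂ = 3 × 41 = 123.

n₁ = 41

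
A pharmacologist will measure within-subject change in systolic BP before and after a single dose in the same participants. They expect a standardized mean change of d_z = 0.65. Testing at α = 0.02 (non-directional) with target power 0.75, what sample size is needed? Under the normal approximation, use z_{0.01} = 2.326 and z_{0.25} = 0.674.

For a paired (one-sample on differences) test: n = ((z_{α/2} + z_β) / d)².
z_{α/2} + z_β = 2.326 + 0.674 = 3.000.
n = (3.000 / 0.65)² = 4.615² = 21.30.
Round up.

n = 22 pairs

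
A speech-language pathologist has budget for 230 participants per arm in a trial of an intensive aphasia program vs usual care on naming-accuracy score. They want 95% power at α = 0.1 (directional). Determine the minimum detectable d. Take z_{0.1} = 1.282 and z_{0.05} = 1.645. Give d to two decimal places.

For two independent groups of n = 230 each: d_min = (z_{α} + z_β)·√(2/n).
z-sum = 1.282 + 1.645 = 2.927.
d_min = 2.927 × √(2/230) = 2.927 × 0.0933 = 0.273.

d_min ≈ 0.27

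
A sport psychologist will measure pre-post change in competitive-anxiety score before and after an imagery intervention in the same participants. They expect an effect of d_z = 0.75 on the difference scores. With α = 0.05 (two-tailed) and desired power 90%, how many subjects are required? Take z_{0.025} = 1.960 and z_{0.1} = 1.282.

n = 19 pairs

For a paired (one-sample on differences) test: n = ((z_{α/2} + z_β) / d)².
z_{α/2} + z_β = 1.960 + 1.282 = 3.242.
n = (3.242 / 0.75)² = 4.323² = 18.69.
Round up.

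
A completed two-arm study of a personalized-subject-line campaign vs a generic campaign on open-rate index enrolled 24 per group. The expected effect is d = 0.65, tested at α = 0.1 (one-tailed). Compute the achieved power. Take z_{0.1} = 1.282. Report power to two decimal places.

For two equal groups, power = Φ(d·√(n/2) − z_{α}).
d·√(n/2) = 0.65 × √(24/2) = 0.65 × 3.464 = 2.252.
z_β = 2.252 − 1.282 = 0.970.
Power = Φ(0.970) = 0.834.

power ≈ 0.83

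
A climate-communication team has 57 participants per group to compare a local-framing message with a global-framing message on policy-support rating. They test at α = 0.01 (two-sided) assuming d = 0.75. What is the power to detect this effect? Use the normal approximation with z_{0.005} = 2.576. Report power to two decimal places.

For two equal groups, power = Φ(d·√(n/2) − z_{α/2}).
d·√(n/2) = 0.75 × √(57/2) = 0.75 × 5.339 = 4.004.
z_β = 4.004 − 2.576 = 1.428.
Power = Φ(1.428) = 0.923.

power ≈ 0.92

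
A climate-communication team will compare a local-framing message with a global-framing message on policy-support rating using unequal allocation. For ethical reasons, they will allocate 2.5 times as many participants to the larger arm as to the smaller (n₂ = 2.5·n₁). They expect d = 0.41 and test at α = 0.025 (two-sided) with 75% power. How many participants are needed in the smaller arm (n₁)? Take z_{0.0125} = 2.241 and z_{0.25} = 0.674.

n₁ = 71

With allocation ratio k = n₂/n₁ = 2.5, Var(x̄₁−x̄₂) = σ²(1/n₁ + 1/(k·n₁)) = σ²·(k+1)/(k·n₁).
So n₁ = (1 + 1/k)·((z_{α/2} + z_β)/d)² = 1.400 × (2.915/0.41)².
n₁ = 1.400 × 50.55 = 70.8.
Round up: n₁ = 71, giving n₂ = ⌈2.5 × 71⌉ = ⌈177.5⌉ = 178.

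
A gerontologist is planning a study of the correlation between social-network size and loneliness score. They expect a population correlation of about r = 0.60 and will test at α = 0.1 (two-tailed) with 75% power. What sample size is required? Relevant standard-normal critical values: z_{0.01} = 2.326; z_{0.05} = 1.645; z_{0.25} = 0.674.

n = 15

Fisher's z: C = ½·ln((1+r)/(1−r)) = ½·ln(4.0000) = 0.6931.
n = ((z_{α/2} + z_β)/C)² + 3.
(1.645 + 0.674) / 0.6931 = 2.319 / 0.6931 = 3.346.
n = 3.346² + 3 = 11.19 + 3 = 14.2.
Round up.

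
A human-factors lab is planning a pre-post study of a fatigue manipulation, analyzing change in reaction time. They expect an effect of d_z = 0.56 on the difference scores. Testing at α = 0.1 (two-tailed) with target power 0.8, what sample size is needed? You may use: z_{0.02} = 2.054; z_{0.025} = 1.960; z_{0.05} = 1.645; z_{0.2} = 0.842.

For a paired (one-sample on differences) test: n = ((z_{α/2} + z_β) / d)².
z_{α/2} + z_β = 1.645 + 0.842 = 2.487.
n = (2.487 / 0.56)² = 4.441² = 19.72.
Round up.

n = 20 pairs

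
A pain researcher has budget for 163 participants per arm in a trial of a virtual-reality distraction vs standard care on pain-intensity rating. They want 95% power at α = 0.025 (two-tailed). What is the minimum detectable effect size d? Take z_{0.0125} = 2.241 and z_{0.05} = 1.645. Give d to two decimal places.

For two independent groups of n = 163 each: d_min = (z_{α/2} + z_β)·√(2/n).
z-sum = 2.241 + 1.645 = 3.886.
d_min = 3.886 × √(2/163) = 3.886 × 0.1108 = 0.430.

d_min ≈ 0.43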